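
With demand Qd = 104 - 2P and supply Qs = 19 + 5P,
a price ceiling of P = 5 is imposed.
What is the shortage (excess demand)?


At P = 5:
Qd = 104 - 2*5 = 94
Qs = 19 + 5*5 = 44
Shortage = Qd - Qs = 94 - 44 = 50

50


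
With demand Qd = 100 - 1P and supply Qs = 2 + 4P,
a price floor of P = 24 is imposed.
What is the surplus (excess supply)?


At P = 24:
Qd = 100 - 1*24 = 76
Qs = 2 + 4*24 = 98
Surplus = Qs - Qd = 98 - 76 = 22

22


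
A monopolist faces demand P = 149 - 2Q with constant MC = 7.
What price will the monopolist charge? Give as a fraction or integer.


MR = 149 - 4Q
Set MR = MC: 149 - 4Q = 7
Q* = 71/2
Substitute into demand:
P* = 149 - 2*71/2 = 78

78


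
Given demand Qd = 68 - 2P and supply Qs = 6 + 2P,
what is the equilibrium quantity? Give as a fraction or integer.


First find equilibrium price:
68 - 2P = 6 + 2P
P* = 62/4 = 31/2
Then substitute into demand:
Q* = 68 - 2 * 31/2 = 37

37


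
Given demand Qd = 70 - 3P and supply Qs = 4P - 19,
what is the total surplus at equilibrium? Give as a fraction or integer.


Find equilibrium: 70 - 3P = 4P - 19
70 + 19 = 7P
P* = 89/7 = 89/7
Q* = 4*89/7 - 19 = 223/7
Inverse demand: P = 70/3 - Q/3, so P_max = 70/3
Inverse supply: P = 19/4 + Q/4, so P_min = 19/4
CS = (1/2) * 223/7 * (70/3 - 89/7) = 49729/294
PS = (1/2) * 223/7 * (89/7 - 19/4) = 49729/392
TS = CS + PS = 49729/294 + 49729/392 = 49729/168

49729/168


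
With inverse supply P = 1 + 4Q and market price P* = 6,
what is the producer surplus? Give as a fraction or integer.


Minimum supply price (at Q=0): P_min = 1
Quantity supplied at P* = 6:
Q* = (6 - 1)/4 = 5/4
PS = (1/2) * Q* * (P* - P_min)
PS = (1/2) * 5/4 * (6 - 1)
PS = (1/2) * 5/4 * 5 = 25/8

25/8


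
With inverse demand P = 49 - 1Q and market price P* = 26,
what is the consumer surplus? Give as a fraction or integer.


Maximum willingness to pay (at Q=0): P_max = 49
Quantity demanded at P* = 26:
Q* = (49 - 26)/1 = 23
CS = (1/2) * Q* * (P_max - P*)
CS = (1/2) * 23 * (49 - 26)
CS = (1/2) * 23 * 23 = 529/2

529/2


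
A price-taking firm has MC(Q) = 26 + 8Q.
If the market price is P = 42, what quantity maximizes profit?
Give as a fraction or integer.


In perfect competition, profit is maximized where P = MC.
42 = 26 + 8Q
16 = 8Q
Q* = 16/8 = 2

2


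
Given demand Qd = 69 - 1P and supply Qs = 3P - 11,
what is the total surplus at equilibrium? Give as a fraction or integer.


Find equilibrium: 69 - 1P = 3P - 11
69 + 11 = 4P
P* = 80/4 = 20
Q* = 3*20 - 11 = 49
Inverse demand: P = 69 - Q/1, so P_max = 69
Inverse supply: P = 11/3 + Q/3, so P_min = 11/3
CS = (1/2) * 49 * (69 - 20) = 2401/2
PS = (1/2) * 49 * (20 - 11/3) = 2401/6
TS = CS + PS = 2401/2 + 2401/6 = 4802/3

4802/3


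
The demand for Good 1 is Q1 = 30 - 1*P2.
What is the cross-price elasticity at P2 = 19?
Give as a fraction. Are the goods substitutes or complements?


dQ1/dP2 = -1
At P2 = 19: Q1 = 30 - 1*19 = 11
Exy = (dQ1/dP2)(P2/Q1) = -1 * 19 / 11 = -19/11
Since Exy < 0, the goods are complements.

-19/11 (complements)


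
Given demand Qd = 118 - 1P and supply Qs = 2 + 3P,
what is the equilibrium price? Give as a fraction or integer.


At equilibrium, Qd = Qs.
118 - 1P = 2 + 3P
118 - 2 = 1P + 3P
116 = 4P
P* = 116/4 = 29

29


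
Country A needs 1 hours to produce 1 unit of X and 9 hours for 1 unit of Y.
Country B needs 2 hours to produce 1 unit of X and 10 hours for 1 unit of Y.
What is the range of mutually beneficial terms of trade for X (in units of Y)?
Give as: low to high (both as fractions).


Opportunity cost of X for Country A = hours_X / hours_Y = 1/9 = 1/9 units of Y
Opportunity cost of X for Country B = hours_X / hours_Y = 2/10 = 1/5 units of Y
Terms of trade must be between the two opportunity costs.
Range: 1/9 to 1/5

1/9 to 1/5


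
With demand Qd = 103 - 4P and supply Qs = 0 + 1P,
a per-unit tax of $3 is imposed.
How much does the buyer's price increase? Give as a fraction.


With a per-unit tax, the buyer's price increase depends on relative slopes.
Supply slope: d = 1, Demand slope: b = 4
Buyer's price increase = d * tax / (b + d)
= 1 * 3 / (4 + 1)
= 3 / 5 = 3/5

3/5


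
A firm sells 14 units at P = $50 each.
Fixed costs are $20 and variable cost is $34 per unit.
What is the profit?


Total Revenue = P * Q = 50 * 14 = $700
Total Cost = FC + VC*Q = 20 + 34*14 = $496
Profit = TR - TC = 700 - 496 = $204

$204


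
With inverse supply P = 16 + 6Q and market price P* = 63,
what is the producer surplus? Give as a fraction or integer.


Minimum supply price (at Q=0): P_min = 16
Quantity supplied at P* = 63:
Q* = (63 - 16)/6 = 47/6
PS = (1/2) * Q* * (P* - P_min)
PS = (1/2) * 47/6 * (63 - 16)
PS = (1/2) * 47/6 * 47 = 2209/12

2209/12


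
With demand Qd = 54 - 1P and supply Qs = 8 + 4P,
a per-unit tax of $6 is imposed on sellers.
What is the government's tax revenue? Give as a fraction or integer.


With tax on sellers, new supply: Qs' = 8 + 4(P - 6)
= 4P - 16
New equilibrium quantity:
Q_new = 40
Tax revenue = tax * Q_new = 6 * 40 = 240

240


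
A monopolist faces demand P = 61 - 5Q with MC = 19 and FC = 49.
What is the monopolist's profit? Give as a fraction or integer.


MR = MC: 61 - 10Q = 19
Q* = 21/5
P* = 61 - 5*21/5 = 40
Profit = (P* - MC)*Q* - FC
= (40 - 19)*21/5 - 49
= 21*21/5 - 49
= 441/5 - 49 = 196/5

196/5


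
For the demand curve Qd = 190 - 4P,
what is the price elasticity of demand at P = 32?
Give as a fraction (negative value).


dQ/dP = -4
At P = 32: Q = 190 - 4*32 = 62
E = (dQ/dP)(P/Q) = (-4)(32/62) = -64/31

-64/31


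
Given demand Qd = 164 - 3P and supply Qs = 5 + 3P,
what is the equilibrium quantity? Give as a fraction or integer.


First find equilibrium price:
164 - 3P = 5 + 3P
P* = 159/6 = 53/2
Then substitute into demand:
Q* = 164 - 3 * 53/2 = 169/2

169/2


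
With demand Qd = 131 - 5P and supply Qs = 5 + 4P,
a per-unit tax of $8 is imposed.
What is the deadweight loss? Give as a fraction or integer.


Pre-tax equilibrium quantity: Q* = 61
Post-tax equilibrium quantity: Q_tax = 389/9
Reduction in quantity: Q* - Q_tax = 160/9
DWL = (1/2) * tax * (Q* - Q_tax)
DWL = (1/2) * 8 * 160/9 = 640/9

640/9


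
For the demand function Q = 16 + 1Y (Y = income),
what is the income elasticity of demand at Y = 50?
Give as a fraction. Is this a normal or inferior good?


dQ/dY = 1
At Y = 50: Q = 16 + 1*50 = 66
Ey = (dQ/dY)(Y/Q) = 1 * 50 / 66 = 25/33
Since Ey > 0, this is a normal good.

25/33 (normal good)


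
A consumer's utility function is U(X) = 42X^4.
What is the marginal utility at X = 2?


MU = dU/dX = 42*4*X^(4-1)
MU = 168*X^3
At X = 2:
MU = 168 * 2^3
MU = 168 * 8 = 1344

1344


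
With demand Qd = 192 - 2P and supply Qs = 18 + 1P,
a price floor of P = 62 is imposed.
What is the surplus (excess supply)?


At P = 62:
Qd = 192 - 2*62 = 68
Qs = 18 + 1*62 = 80
Surplus = Qs - Qd = 80 - 68 = 12

12


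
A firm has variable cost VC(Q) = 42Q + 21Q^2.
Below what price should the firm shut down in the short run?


AVC(Q) = VC(Q)/Q = 42 + 21Q
AVC is increasing in Q, so minimum AVC is at Q -> 0+.
Min AVC = 42
The firm should shut down if P < 42.

42


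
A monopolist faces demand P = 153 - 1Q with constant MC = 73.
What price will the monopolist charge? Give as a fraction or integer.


MR = 153 - 2Q
Set MR = MC: 153 - 2Q = 73
Q* = 40
Substitute into demand:
P* = 153 - 1*40 = 113

113


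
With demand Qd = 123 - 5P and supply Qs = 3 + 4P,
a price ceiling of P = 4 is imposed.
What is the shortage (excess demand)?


At P = 4:
Qd = 123 - 5*4 = 103
Qs = 3 + 4*4 = 19
Shortage = Qd - Qs = 103 - 19 = 84

84


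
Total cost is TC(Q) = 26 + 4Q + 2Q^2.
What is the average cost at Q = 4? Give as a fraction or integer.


TC(4) = 26 + 4*4 + 2*4^2
TC(4) = 26 + 16 + 32 = 74
AC = TC/Q = 74/4 = 37/2

37/2


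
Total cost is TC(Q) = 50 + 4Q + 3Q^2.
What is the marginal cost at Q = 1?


MC = dTC/dQ = 4 + 2*3*Q
At Q = 1:
MC = 4 + 6*1
MC = 4 + 6 = 10

10


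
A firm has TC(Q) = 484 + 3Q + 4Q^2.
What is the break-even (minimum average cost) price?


AC(Q) = 484/Q + 3 + 4Q
To minimize: dAC/dQ = -484/Q^2 + 4 = 0
Q^2 = 484/4 = 121
Q* = 11
Min AC = 484/11 + 3 + 4*11
Min AC = 44 + 3 + 44 = 91

91


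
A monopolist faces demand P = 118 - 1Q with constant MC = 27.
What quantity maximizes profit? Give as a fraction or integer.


TR = P*Q = (118 - 1Q)Q = 118Q - 1Q^2
MR = dTR/dQ = 118 - 2Q
Set MR = MC:
118 - 2Q = 27
91 = 2Q
Q* = 91/2 = 91/2

91/2


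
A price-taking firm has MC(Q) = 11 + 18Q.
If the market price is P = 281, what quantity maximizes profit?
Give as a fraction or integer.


In perfect competition, profit is maximized where P = MC.
281 = 11 + 18Q
270 = 18Q
Q* = 270/18 = 15

15


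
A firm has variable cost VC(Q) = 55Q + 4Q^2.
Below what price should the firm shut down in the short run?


AVC(Q) = VC(Q)/Q = 55 + 4Q
AVC is increasing in Q, so minimum AVC is at Q -> 0+.
Min AVC = 55
The firm should shut down if P < 55.

55


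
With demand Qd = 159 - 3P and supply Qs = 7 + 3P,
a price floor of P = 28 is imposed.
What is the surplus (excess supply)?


At P = 28:
Qd = 159 - 3*28 = 75
Qs = 7 + 3*28 = 91
Surplus = Qs - Qd = 91 - 75 = 16

16


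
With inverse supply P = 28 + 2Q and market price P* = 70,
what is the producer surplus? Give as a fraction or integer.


Minimum supply price (at Q=0): P_min = 28
Quantity supplied at P* = 70:
Q* = (70 - 28)/2 = 21
PS = (1/2) * Q* * (P* - P_min)
PS = (1/2) * 21 * (70 - 28)
PS = (1/2) * 21 * 42 = 441

441


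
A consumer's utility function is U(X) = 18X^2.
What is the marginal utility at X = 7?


MU = dU/dX = 18*2*X^(2-1)
MU = 36*X^1
At X = 7:
MU = 36 * 7^1
MU = 36 * 7 = 252

252


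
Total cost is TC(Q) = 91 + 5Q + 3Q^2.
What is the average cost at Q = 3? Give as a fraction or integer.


TC(3) = 91 + 5*3 + 3*3^2
TC(3) = 91 + 15 + 27 = 133
AC = TC/Q = 133/3 = 133/3

133/3


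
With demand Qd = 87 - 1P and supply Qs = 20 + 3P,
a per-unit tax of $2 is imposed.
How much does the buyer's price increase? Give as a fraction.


With a per-unit tax, the buyer's price increase depends on relative slopes.
Supply slope: d = 3, Demand slope: b = 1
Buyer's price increase = d * tax / (b + d)
= 3 * 2 / (1 + 3)
= 6 / 4 = 3/2

3/2


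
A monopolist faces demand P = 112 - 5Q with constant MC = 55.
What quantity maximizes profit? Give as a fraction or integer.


TR = P*Q = (112 - 5Q)Q = 112Q - 5Q^2
MR = dTR/dQ = 112 - 10Q
Set MR = MC:
112 - 10Q = 55
57 = 10Q
Q* = 57/10 = 57/10

57/10


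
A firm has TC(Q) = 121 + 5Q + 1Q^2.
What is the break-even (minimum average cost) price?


AC(Q) = 121/Q + 5 + 1Q
To minimize: dAC/dQ = -121/Q^2 + 1 = 0
Q^2 = 121/1 = 121
Q* = 11
Min AC = 121/11 + 5 + 1*11
Min AC = 11 + 5 + 11 = 27

27


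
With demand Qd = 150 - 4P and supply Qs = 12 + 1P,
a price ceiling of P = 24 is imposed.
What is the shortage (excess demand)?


At P = 24:
Qd = 150 - 4*24 = 54
Qs = 12 + 1*24 = 36
Shortage = Qd - Qs = 54 - 36 = 18

18


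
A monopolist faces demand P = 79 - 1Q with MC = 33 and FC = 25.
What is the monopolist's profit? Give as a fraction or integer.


MR = MC: 79 - 2Q = 33
Q* = 23
P* = 79 - 1*23 = 56
Profit = (P* - MC)*Q* - FC
= (56 - 33)*23 - 25
= 23*23 - 25
= 529 - 25 = 504

504


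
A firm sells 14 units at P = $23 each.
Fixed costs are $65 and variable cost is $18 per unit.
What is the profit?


Total Revenue = P * Q = 23 * 14 = $322
Total Cost = FC + VC*Q = 65 + 18*14 = $317
Profit = TR - TC = 322 - 317 = $5

$5


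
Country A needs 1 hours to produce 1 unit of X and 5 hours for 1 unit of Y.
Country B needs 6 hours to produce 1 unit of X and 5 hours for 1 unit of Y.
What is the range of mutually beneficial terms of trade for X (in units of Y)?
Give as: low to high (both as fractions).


Opportunity cost of X for Country A = hours_X / hours_Y = 1/5 = 1/5 units of Y
Opportunity cost of X for Country B = hours_X / hours_Y = 6/5 = 6/5 units of Y
Terms of trade must be between the two opportunity costs.
Range: 1/5 to 6/5

1/5 to 6/5


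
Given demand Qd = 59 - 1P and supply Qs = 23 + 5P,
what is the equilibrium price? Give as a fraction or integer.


At equilibrium, Qd = Qs.
59 - 1P = 23 + 5P
59 - 23 = 1P + 5P
36 = 6P
P* = 36/6 = 6

6


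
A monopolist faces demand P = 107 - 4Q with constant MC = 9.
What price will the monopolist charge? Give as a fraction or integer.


MR = 107 - 8Q
Set MR = MC: 107 - 8Q = 9
Q* = 49/4
Substitute into demand:
P* = 107 - 4*49/4 = 58

58


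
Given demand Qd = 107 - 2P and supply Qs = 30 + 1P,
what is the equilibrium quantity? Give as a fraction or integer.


First find equilibrium price:
107 - 2P = 30 + 1P
P* = 77/3 = 77/3
Then substitute into demand:
Q* = 107 - 2 * 77/3 = 167/3

167/3


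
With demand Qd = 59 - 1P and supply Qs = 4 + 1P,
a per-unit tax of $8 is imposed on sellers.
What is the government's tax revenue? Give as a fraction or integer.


With tax on sellers, new supply: Qs' = 4 + 1(P - 8)
= 1P - 4
New equilibrium quantity:
Q_new = 55/2
Tax revenue = tax * Q_new = 8 * 55/2 = 220

220


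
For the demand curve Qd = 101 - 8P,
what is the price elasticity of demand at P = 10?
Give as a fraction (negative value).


dQ/dP = -8
At P = 10: Q = 101 - 8*10 = 21
E = (dQ/dP)(P/Q) = (-8)(10/21) = -80/21

-80/21


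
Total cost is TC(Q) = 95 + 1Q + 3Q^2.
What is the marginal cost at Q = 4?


MC = dTC/dQ = 1 + 2*3*Q
At Q = 4:
MC = 1 + 6*4
MC = 1 + 24 = 25

25


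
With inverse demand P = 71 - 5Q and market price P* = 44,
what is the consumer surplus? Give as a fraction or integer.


Maximum willingness to pay (at Q=0): P_max = 71
Quantity demanded at P* = 44:
Q* = (71 - 44)/5 = 27/5
CS = (1/2) * Q* * (P_max - P*)
CS = (1/2) * 27/5 * (71 - 44)
CS = (1/2) * 27/5 * 27 = 729/10

729/10


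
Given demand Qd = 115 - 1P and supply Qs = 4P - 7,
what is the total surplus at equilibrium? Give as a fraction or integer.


Find equilibrium: 115 - 1P = 4P - 7
115 + 7 = 5P
P* = 122/5 = 122/5
Q* = 4*122/5 - 7 = 453/5
Inverse demand: P = 115 - Q/1, so P_max = 115
Inverse supply: P = 7/4 + Q/4, so P_min = 7/4
CS = (1/2) * 453/5 * (115 - 122/5) = 205209/50
PS = (1/2) * 453/5 * (122/5 - 7/4) = 205209/200
TS = CS + PS = 205209/50 + 205209/200 = 205209/40

205209/40


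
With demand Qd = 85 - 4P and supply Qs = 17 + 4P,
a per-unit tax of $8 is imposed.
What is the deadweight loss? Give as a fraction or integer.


Pre-tax equilibrium quantity: Q* = 51
Post-tax equilibrium quantity: Q_tax = 35
Reduction in quantity: Q* - Q_tax = 16
DWL = (1/2) * tax * (Q* - Q_tax)
DWL = (1/2) * 8 * 16 = 64

64


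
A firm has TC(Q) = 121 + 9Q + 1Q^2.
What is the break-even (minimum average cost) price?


AC(Q) = 121/Q + 9 + 1Q
To minimize: dAC/dQ = -121/Q^2 + 1 = 0
Q^2 = 121/1 = 121
Q* = 11
Min AC = 121/11 + 9 + 1*11
Min AC = 11 + 9 + 11 = 31

31


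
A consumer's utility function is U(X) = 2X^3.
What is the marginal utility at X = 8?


MU = dU/dX = 2*3*X^(3-1)
MU = 6*X^2
At X = 8:
MU = 6 * 8^2
MU = 6 * 64 = 384

384


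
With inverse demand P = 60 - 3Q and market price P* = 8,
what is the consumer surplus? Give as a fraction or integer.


Maximum willingness to pay (at Q=0): P_max = 60
Quantity demanded at P* = 8:
Q* = (60 - 8)/3 = 52/3
CS = (1/2) * Q* * (P_max - P*)
CS = (1/2) * 52/3 * (60 - 8)
CS = (1/2) * 52/3 * 52 = 1352/3

1352/3


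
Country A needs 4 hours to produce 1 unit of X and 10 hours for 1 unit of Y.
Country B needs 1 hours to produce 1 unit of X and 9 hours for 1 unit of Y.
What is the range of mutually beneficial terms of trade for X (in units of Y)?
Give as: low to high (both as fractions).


Opportunity cost of X for Country A = hours_X / hours_Y = 4/10 = 2/5 units of Y
Opportunity cost of X for Country B = hours_X / hours_Y = 1/9 = 1/9 units of Y
Terms of trade must be between the two opportunity costs.
Range: 1/9 to 2/5

1/9 to 2/5


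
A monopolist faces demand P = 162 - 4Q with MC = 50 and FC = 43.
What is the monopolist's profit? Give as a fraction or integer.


MR = MC: 162 - 8Q = 50
Q* = 14
P* = 162 - 4*14 = 106
Profit = (P* - MC)*Q* - FC
= (106 - 50)*14 - 43
= 56*14 - 43
= 784 - 43 = 741

741


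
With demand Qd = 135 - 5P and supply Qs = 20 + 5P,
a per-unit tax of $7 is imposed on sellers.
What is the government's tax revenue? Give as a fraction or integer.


With tax on sellers, new supply: Qs' = 20 + 5(P - 7)
= 5P - 15
New equilibrium quantity:
Q_new = 60
Tax revenue = tax * Q_new = 7 * 60 = 420

420


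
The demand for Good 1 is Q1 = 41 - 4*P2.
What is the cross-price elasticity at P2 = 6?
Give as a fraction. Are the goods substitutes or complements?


dQ1/dP2 = -4
At P2 = 6: Q1 = 41 - 4*6 = 17
Exy = (dQ1/dP2)(P2/Q1) = -4 * 6 / 17 = -24/17
Since Exy < 0, the goods are complements.

-24/17 (complements)


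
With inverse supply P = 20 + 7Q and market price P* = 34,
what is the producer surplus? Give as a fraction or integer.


Minimum supply price (at Q=0): P_min = 20
Quantity supplied at P* = 34:
Q* = (34 - 20)/7 = 2
PS = (1/2) * Q* * (P* - P_min)
PS = (1/2) * 2 * (34 - 20)
PS = (1/2) * 2 * 14 = 14

14


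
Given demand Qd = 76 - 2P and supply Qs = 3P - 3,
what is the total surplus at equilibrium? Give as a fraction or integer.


Find equilibrium: 76 - 2P = 3P - 3
76 + 3 = 5P
P* = 79/5 = 79/5
Q* = 3*79/5 - 3 = 222/5
Inverse demand: P = 38 - Q/2, so P_max = 38
Inverse supply: P = 1 + Q/3, so P_min = 1
CS = (1/2) * 222/5 * (38 - 79/5) = 12321/25
PS = (1/2) * 222/5 * (79/5 - 1) = 8214/25
TS = CS + PS = 12321/25 + 8214/25 = 4107/5

4107/5


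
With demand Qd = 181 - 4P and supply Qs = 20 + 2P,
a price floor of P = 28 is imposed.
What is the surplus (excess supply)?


At P = 28:
Qd = 181 - 4*28 = 69
Qs = 20 + 2*28 = 76
Surplus = Qs - Qd = 76 - 69 = 7

7


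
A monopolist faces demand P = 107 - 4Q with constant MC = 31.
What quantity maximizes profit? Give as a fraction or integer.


TR = P*Q = (107 - 4Q)Q = 107Q - 4Q^2
MR = dTR/dQ = 107 - 8Q
Set MR = MC:
107 - 8Q = 31
76 = 8Q
Q* = 76/8 = 19/2

19/2


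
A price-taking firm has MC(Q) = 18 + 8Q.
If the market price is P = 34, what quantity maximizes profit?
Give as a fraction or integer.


In perfect competition, profit is maximized where P = MC.
34 = 18 + 8Q
16 = 8Q
Q* = 16/8 = 2

2


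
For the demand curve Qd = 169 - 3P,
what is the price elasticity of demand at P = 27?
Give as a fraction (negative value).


dQ/dP = -3
At P = 27: Q = 169 - 3*27 = 88
E = (dQ/dP)(P/Q) = (-3)(27/88) = -81/88

-81/88


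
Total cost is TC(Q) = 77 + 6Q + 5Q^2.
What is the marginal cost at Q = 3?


MC = dTC/dQ = 6 + 2*5*Q
At Q = 3:
MC = 6 + 10*3
MC = 6 + 30 = 36

36


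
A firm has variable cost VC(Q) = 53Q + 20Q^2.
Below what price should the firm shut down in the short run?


AVC(Q) = VC(Q)/Q = 53 + 20Q
AVC is increasing in Q, so minimum AVC is at Q -> 0+.
Min AVC = 53
The firm should shut down if P < 53.

53


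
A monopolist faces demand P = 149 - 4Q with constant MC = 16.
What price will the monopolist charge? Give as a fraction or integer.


MR = 149 - 8Q
Set MR = MC: 149 - 8Q = 16
Q* = 133/8
Substitute into demand:
P* = 149 - 4*133/8 = 165/2

165/2


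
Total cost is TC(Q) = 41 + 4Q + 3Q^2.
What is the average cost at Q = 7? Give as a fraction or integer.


TC(7) = 41 + 4*7 + 3*7^2
TC(7) = 41 + 28 + 147 = 216
AC = TC/Q = 216/7 = 216/7

216/7


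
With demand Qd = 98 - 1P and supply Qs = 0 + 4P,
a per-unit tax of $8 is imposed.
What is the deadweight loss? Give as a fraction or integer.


Pre-tax equilibrium quantity: Q* = 392/5
Post-tax equilibrium quantity: Q_tax = 72
Reduction in quantity: Q* - Q_tax = 32/5
DWL = (1/2) * tax * (Q* - Q_tax)
DWL = (1/2) * 8 * 32/5 = 128/5

128/5


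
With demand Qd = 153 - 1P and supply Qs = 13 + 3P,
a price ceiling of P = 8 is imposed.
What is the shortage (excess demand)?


At P = 8:
Qd = 153 - 1*8 = 145
Qs = 13 + 3*8 = 37
Shortage = Qd - Qs = 145 - 37 = 108

108


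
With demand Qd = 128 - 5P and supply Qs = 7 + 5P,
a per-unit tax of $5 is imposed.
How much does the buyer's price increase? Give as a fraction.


With a per-unit tax, the buyer's price increase depends on relative slopes.
Supply slope: d = 5, Demand slope: b = 5
Buyer's price increase = d * tax / (b + d)
= 5 * 5 / (5 + 5)
= 25 / 10 = 5/2

5/2


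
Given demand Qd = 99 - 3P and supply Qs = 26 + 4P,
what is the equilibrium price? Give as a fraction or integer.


At equilibrium, Qd = Qs.
99 - 3P = 26 + 4P
99 - 26 = 3P + 4P
73 = 7P
P* = 73/7 = 73/7

73/7


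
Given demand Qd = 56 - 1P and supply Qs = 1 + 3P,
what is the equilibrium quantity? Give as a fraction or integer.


First find equilibrium price:
56 - 1P = 1 + 3P
P* = 55/4 = 55/4
Then substitute into demand:
Q* = 56 - 1 * 55/4 = 169/4

169/4


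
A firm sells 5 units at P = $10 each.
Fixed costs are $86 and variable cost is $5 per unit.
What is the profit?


Total Revenue = P * Q = 10 * 5 = $50
Total Cost = FC + VC*Q = 86 + 5*5 = $111
Profit = TR - TC = 50 - 111 = $-61

$-61


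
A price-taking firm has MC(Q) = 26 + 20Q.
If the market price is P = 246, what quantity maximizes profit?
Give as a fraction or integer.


In perfect competition, profit is maximized where P = MC.
246 = 26 + 20Q
220 = 20Q
Q* = 220/20 = 11

11


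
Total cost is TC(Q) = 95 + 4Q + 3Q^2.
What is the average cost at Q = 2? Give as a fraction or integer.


TC(2) = 95 + 4*2 + 3*2^2
TC(2) = 95 + 8 + 12 = 115
AC = TC/Q = 115/2 = 115/2

115/2


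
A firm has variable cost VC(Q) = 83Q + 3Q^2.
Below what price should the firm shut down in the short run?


AVC(Q) = VC(Q)/Q = 83 + 3Q
AVC is increasing in Q, so minimum AVC is at Q -> 0+.
Min AVC = 83
The firm should shut down if P < 83.

83


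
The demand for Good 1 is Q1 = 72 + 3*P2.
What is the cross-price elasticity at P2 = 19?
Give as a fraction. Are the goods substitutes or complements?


dQ1/dP2 = 3
At P2 = 19: Q1 = 72 + 3*19 = 129
Exy = (dQ1/dP2)(P2/Q1) = 3 * 19 / 129 = 19/43
Since Exy > 0, the goods are substitutes.

19/43 (substitutes)


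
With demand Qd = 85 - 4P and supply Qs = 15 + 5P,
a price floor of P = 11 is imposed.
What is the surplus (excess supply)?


At P = 11:
Qd = 85 - 4*11 = 41
Qs = 15 + 5*11 = 70
Surplus = Qs - Qd = 70 - 41 = 29

29


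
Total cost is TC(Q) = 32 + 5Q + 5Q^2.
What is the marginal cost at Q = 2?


MC = dTC/dQ = 5 + 2*5*Q
At Q = 2:
MC = 5 + 10*2
MC = 5 + 20 = 25

25


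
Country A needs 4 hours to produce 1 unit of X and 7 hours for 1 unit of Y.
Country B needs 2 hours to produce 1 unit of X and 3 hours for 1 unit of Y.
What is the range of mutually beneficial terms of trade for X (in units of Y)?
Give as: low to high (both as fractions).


Opportunity cost of X for Country A = hours_X / hours_Y = 4/7 = 4/7 units of Y
Opportunity cost of X for Country B = hours_X / hours_Y = 2/3 = 2/3 units of Y
Terms of trade must be between the two opportunity costs.
Range: 4/7 to 2/3

4/7 to 2/3


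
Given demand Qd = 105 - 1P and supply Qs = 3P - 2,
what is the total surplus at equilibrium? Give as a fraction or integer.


Find equilibrium: 105 - 1P = 3P - 2
105 + 2 = 4P
P* = 107/4 = 107/4
Q* = 3*107/4 - 2 = 313/4
Inverse demand: P = 105 - Q/1, so P_max = 105
Inverse supply: P = 2/3 + Q/3, so P_min = 2/3
CS = (1/2) * 313/4 * (105 - 107/4) = 97969/32
PS = (1/2) * 313/4 * (107/4 - 2/3) = 97969/96
TS = CS + PS = 97969/32 + 97969/96 = 97969/24

97969/24


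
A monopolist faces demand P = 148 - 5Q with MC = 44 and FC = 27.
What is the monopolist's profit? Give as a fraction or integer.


MR = MC: 148 - 10Q = 44
Q* = 52/5
P* = 148 - 5*52/5 = 96
Profit = (P* - MC)*Q* - FC
= (96 - 44)*52/5 - 27
= 52*52/5 - 27
= 2704/5 - 27 = 2569/5

2569/5


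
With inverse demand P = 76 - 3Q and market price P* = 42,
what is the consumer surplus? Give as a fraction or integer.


Maximum willingness to pay (at Q=0): P_max = 76
Quantity demanded at P* = 42:
Q* = (76 - 42)/3 = 34/3
CS = (1/2) * Q* * (P_max - P*)
CS = (1/2) * 34/3 * (76 - 42)
CS = (1/2) * 34/3 * 34 = 578/3

578/3


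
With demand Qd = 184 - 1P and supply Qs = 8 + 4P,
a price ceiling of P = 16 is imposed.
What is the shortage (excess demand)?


At P = 16:
Qd = 184 - 1*16 = 168
Qs = 8 + 4*16 = 72
Shortage = Qd - Qs = 168 - 72 = 96

96


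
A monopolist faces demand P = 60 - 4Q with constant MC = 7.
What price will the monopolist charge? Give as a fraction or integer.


MR = 60 - 8Q
Set MR = MC: 60 - 8Q = 7
Q* = 53/8
Substitute into demand:
P* = 60 - 4*53/8 = 67/2

67/2


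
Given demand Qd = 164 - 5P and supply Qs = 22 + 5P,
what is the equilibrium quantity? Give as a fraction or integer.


First find equilibrium price:
164 - 5P = 22 + 5P
P* = 142/10 = 71/5
Then substitute into demand:
Q* = 164 - 5 * 71/5 = 93

93


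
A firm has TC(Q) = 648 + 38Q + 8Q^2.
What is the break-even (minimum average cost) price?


AC(Q) = 648/Q + 38 + 8Q
To minimize: dAC/dQ = -648/Q^2 + 8 = 0
Q^2 = 648/8 = 81
Q* = 9
Min AC = 648/9 + 38 + 8*9
Min AC = 72 + 38 + 72 = 182

182


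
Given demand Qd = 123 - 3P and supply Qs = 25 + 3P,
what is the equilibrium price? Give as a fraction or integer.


At equilibrium, Qd = Qs.
123 - 3P = 25 + 3P
123 - 25 = 3P + 3P
98 = 6P
P* = 98/6 = 49/3

49/3


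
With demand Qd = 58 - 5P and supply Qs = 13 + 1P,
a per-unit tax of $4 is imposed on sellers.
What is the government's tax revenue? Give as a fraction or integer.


With tax on sellers, new supply: Qs' = 13 + 1(P - 4)
= 9 + 1P
New equilibrium quantity:
Q_new = 103/6
Tax revenue = tax * Q_new = 4 * 103/6 = 206/3

206/3


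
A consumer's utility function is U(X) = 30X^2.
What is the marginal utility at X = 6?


MU = dU/dX = 30*2*X^(2-1)
MU = 60*X^1
At X = 6:
MU = 60 * 6^1
MU = 60 * 6 = 360

360


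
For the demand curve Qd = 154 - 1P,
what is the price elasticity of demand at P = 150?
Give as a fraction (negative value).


dQ/dP = -1
At P = 150: Q = 154 - 1*150 = 4
E = (dQ/dP)(P/Q) = (-1)(150/4) = -75/2

-75/2


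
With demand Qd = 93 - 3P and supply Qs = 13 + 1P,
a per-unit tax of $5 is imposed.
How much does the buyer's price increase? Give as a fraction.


With a per-unit tax, the buyer's price increase depends on relative slopes.
Supply slope: d = 1, Demand slope: b = 3
Buyer's price increase = d * tax / (b + d)
= 1 * 5 / (3 + 1)
= 5 / 4 = 5/4

5/4


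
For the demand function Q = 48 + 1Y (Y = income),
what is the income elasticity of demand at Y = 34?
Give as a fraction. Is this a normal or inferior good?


dQ/dY = 1
At Y = 34: Q = 48 + 1*34 = 82
Ey = (dQ/dY)(Y/Q) = 1 * 34 / 82 = 17/41
Since Ey > 0, this is a normal good.

17/41 (normal good)


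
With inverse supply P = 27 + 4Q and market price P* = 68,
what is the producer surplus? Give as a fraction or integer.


Minimum supply price (at Q=0): P_min = 27
Quantity supplied at P* = 68:
Q* = (68 - 27)/4 = 41/4
PS = (1/2) * Q* * (P* - P_min)
PS = (1/2) * 41/4 * (68 - 27)
PS = (1/2) * 41/4 * 41 = 1681/8

1681/8


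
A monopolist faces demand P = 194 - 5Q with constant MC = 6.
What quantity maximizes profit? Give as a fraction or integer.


TR = P*Q = (194 - 5Q)Q = 194Q - 5Q^2
MR = dTR/dQ = 194 - 10Q
Set MR = MC:
194 - 10Q = 6
188 = 10Q
Q* = 188/10 = 94/5

94/5


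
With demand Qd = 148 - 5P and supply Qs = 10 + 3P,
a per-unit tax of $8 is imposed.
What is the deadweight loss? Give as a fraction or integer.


Pre-tax equilibrium quantity: Q* = 247/4
Post-tax equilibrium quantity: Q_tax = 187/4
Reduction in quantity: Q* - Q_tax = 15
DWL = (1/2) * tax * (Q* - Q_tax)
DWL = (1/2) * 8 * 15 = 60

60


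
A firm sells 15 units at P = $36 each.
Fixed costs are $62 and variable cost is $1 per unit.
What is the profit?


Total Revenue = P * Q = 36 * 15 = $540
Total Cost = FC + VC*Q = 62 + 1*15 = $77
Profit = TR - TC = 540 - 77 = $463

$463


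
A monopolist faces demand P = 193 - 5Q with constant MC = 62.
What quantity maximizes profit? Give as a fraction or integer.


TR = P*Q = (193 - 5Q)Q = 193Q - 5Q^2
MR = dTR/dQ = 193 - 10Q
Set MR = MC:
193 - 10Q = 62
131 = 10Q
Q* = 131/10 = 131/10

131/10


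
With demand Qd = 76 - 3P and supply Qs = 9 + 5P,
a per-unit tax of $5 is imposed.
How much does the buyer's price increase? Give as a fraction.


With a per-unit tax, the buyer's price increase depends on relative slopes.
Supply slope: d = 5, Demand slope: b = 3
Buyer's price increase = d * tax / (b + d)
= 5 * 5 / (3 + 5)
= 25 / 8 = 25/8

25/8


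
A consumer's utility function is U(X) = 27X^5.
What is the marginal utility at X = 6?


MU = dU/dX = 27*5*X^(5-1)
MU = 135*X^4
At X = 6:
MU = 135 * 6^4
MU = 135 * 1296 = 174960

174960


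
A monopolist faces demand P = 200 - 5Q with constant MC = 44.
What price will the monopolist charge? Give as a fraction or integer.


MR = 200 - 10Q
Set MR = MC: 200 - 10Q = 44
Q* = 78/5
Substitute into demand:
P* = 200 - 5*78/5 = 122

122


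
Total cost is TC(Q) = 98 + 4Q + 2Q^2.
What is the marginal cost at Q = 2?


MC = dTC/dQ = 4 + 2*2*Q
At Q = 2:
MC = 4 + 4*2
MC = 4 + 8 = 12

12


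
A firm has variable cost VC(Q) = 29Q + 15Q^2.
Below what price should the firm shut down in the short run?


AVC(Q) = VC(Q)/Q = 29 + 15Q
AVC is increasing in Q, so minimum AVC is at Q -> 0+.
Min AVC = 29
The firm should shut down if P < 29.

29


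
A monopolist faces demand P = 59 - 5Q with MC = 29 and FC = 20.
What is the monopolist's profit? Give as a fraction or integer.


MR = MC: 59 - 10Q = 29
Q* = 3
P* = 59 - 5*3 = 44
Profit = (P* - MC)*Q* - FC
= (44 - 29)*3 - 20
= 15*3 - 20
= 45 - 20 = 25

25


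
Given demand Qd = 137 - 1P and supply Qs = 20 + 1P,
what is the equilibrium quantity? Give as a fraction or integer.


First find equilibrium price:
137 - 1P = 20 + 1P
P* = 117/2 = 117/2
Then substitute into demand:
Q* = 137 - 1 * 117/2 = 157/2

157/2


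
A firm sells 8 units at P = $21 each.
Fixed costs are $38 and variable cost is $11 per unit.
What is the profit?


Total Revenue = P * Q = 21 * 8 = $168
Total Cost = FC + VC*Q = 38 + 11*8 = $126
Profit = TR - TC = 168 - 126 = $42

$42


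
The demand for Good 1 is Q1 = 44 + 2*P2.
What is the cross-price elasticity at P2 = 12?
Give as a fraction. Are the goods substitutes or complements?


dQ1/dP2 = 2
At P2 = 12: Q1 = 44 + 2*12 = 68
Exy = (dQ1/dP2)(P2/Q1) = 2 * 12 / 68 = 6/17
Since Exy > 0, the goods are substitutes.

6/17 (substitutes)


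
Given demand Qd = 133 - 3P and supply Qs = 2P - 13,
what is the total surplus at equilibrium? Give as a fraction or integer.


Find equilibrium: 133 - 3P = 2P - 13
133 + 13 = 5P
P* = 146/5 = 146/5
Q* = 2*146/5 - 13 = 227/5
Inverse demand: P = 133/3 - Q/3, so P_max = 133/3
Inverse supply: P = 13/2 + Q/2, so P_min = 13/2
CS = (1/2) * 227/5 * (133/3 - 146/5) = 51529/150
PS = (1/2) * 227/5 * (146/5 - 13/2) = 51529/100
TS = CS + PS = 51529/150 + 51529/100 = 51529/60

51529/60


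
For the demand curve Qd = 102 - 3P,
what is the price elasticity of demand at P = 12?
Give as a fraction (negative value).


dQ/dP = -3
At P = 12: Q = 102 - 3*12 = 66
E = (dQ/dP)(P/Q) = (-3)(12/66) = -6/11

-6/11


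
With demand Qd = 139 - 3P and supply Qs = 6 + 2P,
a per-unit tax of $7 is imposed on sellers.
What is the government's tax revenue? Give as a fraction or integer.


With tax on sellers, new supply: Qs' = 6 + 2(P - 7)
= 2P - 8
New equilibrium quantity:
Q_new = 254/5
Tax revenue = tax * Q_new = 7 * 254/5 = 1778/5

1778/5


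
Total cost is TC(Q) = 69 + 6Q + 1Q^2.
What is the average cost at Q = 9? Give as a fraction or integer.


TC(9) = 69 + 6*9 + 1*9^2
TC(9) = 69 + 54 + 81 = 204
AC = TC/Q = 204/9 = 68/3

68/3


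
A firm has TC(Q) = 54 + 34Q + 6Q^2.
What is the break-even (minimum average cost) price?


AC(Q) = 54/Q + 34 + 6Q
To minimize: dAC/dQ = -54/Q^2 + 6 = 0
Q^2 = 54/6 = 9
Q* = 3
Min AC = 54/3 + 34 + 6*3
Min AC = 18 + 34 + 18 = 70

70


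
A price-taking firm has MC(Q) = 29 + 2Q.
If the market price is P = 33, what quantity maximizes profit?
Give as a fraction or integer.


In perfect competition, profit is maximized where P = MC.
33 = 29 + 2Q
4 = 2Q
Q* = 4/2 = 2

2


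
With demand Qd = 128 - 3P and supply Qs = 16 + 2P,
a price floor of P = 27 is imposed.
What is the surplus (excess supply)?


At P = 27:
Qd = 128 - 3*27 = 47
Qs = 16 + 2*27 = 70
Surplus = Qs - Qd = 70 - 47 = 23

23


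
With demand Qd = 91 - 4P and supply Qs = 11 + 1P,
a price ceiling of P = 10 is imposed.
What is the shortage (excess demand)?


At P = 10:
Qd = 91 - 4*10 = 51
Qs = 11 + 1*10 = 21
Shortage = Qd - Qs = 51 - 21 = 30

30


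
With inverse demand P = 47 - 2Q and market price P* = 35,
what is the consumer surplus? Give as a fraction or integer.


Maximum willingness to pay (at Q=0): P_max = 47
Quantity demanded at P* = 35:
Q* = (47 - 35)/2 = 6
CS = (1/2) * Q* * (P_max - P*)
CS = (1/2) * 6 * (47 - 35)
CS = (1/2) * 6 * 12 = 36

36


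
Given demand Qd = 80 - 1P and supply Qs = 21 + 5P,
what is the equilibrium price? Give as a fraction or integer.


At equilibrium, Qd = Qs.
80 - 1P = 21 + 5P
80 - 21 = 1P + 5P
59 = 6P
P* = 59/6 = 59/6

59/6


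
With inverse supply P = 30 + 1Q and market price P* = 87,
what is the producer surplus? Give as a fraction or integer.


Minimum supply price (at Q=0): P_min = 30
Quantity supplied at P* = 87:
Q* = (87 - 30)/1 = 57
PS = (1/2) * Q* * (P* - P_min)
PS = (1/2) * 57 * (87 - 30)
PS = (1/2) * 57 * 57 = 3249/2

3249/2


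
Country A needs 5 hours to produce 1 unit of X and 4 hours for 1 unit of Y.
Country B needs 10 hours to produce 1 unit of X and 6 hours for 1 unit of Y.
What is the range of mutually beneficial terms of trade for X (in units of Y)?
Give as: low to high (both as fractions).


Opportunity cost of X for Country A = hours_X / hours_Y = 5/4 = 5/4 units of Y
Opportunity cost of X for Country B = hours_X / hours_Y = 10/6 = 5/3 units of Y
Terms of trade must be between the two opportunity costs.
Range: 5/4 to 5/3

5/4 to 5/3


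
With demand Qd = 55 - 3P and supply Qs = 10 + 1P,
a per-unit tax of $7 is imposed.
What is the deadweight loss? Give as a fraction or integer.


Pre-tax equilibrium quantity: Q* = 85/4
Post-tax equilibrium quantity: Q_tax = 16
Reduction in quantity: Q* - Q_tax = 21/4
DWL = (1/2) * tax * (Q* - Q_tax)
DWL = (1/2) * 7 * 21/4 = 147/8

147/8


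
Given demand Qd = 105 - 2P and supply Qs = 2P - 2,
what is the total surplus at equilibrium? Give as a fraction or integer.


Find equilibrium: 105 - 2P = 2P - 2
105 + 2 = 4P
P* = 107/4 = 107/4
Q* = 2*107/4 - 2 = 103/2
Inverse demand: P = 105/2 - Q/2, so P_max = 105/2
Inverse supply: P = 1 + Q/2, so P_min = 1
CS = (1/2) * 103/2 * (105/2 - 107/4) = 10609/16
PS = (1/2) * 103/2 * (107/4 - 1) = 10609/16
TS = CS + PS = 10609/16 + 10609/16 = 10609/8

10609/8


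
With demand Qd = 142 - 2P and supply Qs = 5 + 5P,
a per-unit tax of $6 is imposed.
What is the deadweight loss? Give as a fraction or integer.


Pre-tax equilibrium quantity: Q* = 720/7
Post-tax equilibrium quantity: Q_tax = 660/7
Reduction in quantity: Q* - Q_tax = 60/7
DWL = (1/2) * tax * (Q* - Q_tax)
DWL = (1/2) * 6 * 60/7 = 180/7

180/7


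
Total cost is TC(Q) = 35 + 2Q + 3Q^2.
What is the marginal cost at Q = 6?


MC = dTC/dQ = 2 + 2*3*Q
At Q = 6:
MC = 2 + 6*6
MC = 2 + 36 = 38

38


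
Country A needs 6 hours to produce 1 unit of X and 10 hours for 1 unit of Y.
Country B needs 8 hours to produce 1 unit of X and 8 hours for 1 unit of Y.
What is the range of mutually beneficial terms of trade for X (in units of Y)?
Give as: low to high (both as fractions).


Opportunity cost of X for Country A = hours_X / hours_Y = 6/10 = 3/5 units of Y
Opportunity cost of X for Country B = hours_X / hours_Y = 8/8 = 1 units of Y
Terms of trade must be between the two opportunity costs.
Range: 3/5 to 1

3/5 to 1


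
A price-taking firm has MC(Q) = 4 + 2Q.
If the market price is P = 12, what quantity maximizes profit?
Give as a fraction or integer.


In perfect competition, profit is maximized where P = MC.
12 = 4 + 2Q
8 = 2Q
Q* = 8/2 = 4

4


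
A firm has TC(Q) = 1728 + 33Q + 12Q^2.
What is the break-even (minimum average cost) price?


AC(Q) = 1728/Q + 33 + 12Q
To minimize: dAC/dQ = -1728/Q^2 + 12 = 0
Q^2 = 1728/12 = 144
Q* = 12
Min AC = 1728/12 + 33 + 12*12
Min AC = 144 + 33 + 144 = 321

321


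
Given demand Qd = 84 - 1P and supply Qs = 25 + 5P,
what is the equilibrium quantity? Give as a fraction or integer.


First find equilibrium price:
84 - 1P = 25 + 5P
P* = 59/6 = 59/6
Then substitute into demand:
Q* = 84 - 1 * 59/6 = 445/6

445/6


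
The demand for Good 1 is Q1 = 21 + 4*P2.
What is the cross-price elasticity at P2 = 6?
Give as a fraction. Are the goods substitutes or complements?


dQ1/dP2 = 4
At P2 = 6: Q1 = 21 + 4*6 = 45
Exy = (dQ1/dP2)(P2/Q1) = 4 * 6 / 45 = 8/15
Since Exy > 0, the goods are substitutes.

8/15 (substitutes)


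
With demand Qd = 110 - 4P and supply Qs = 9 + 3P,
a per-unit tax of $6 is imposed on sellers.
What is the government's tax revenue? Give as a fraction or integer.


With tax on sellers, new supply: Qs' = 9 + 3(P - 6)
= 3P - 9
New equilibrium quantity:
Q_new = 42
Tax revenue = tax * Q_new = 6 * 42 = 252

252


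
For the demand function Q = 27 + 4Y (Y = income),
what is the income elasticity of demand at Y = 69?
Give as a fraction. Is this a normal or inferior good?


dQ/dY = 4
At Y = 69: Q = 27 + 4*69 = 303
Ey = (dQ/dY)(Y/Q) = 4 * 69 / 303 = 92/101
Since Ey > 0, this is a normal good.

92/101 (normal good)


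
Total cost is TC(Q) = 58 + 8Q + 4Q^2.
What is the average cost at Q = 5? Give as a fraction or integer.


TC(5) = 58 + 8*5 + 4*5^2
TC(5) = 58 + 40 + 100 = 198
AC = TC/Q = 198/5 = 198/5

198/5


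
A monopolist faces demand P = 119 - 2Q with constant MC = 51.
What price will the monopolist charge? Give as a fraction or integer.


MR = 119 - 4Q
Set MR = MC: 119 - 4Q = 51
Q* = 17
Substitute into demand:
P* = 119 - 2*17 = 85

85


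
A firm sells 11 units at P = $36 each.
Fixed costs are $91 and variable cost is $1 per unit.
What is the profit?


Total Revenue = P * Q = 36 * 11 = $396
Total Cost = FC + VC*Q = 91 + 1*11 = $102
Profit = TR - TC = 396 - 102 = $294

$294


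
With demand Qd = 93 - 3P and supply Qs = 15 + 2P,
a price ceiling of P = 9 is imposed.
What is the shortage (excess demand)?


At P = 9:
Qd = 93 - 3*9 = 66
Qs = 15 + 2*9 = 33
Shortage = Qd - Qs = 66 - 33 = 33

33


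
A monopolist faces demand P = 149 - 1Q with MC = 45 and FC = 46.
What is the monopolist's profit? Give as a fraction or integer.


MR = MC: 149 - 2Q = 45
Q* = 52
P* = 149 - 1*52 = 97
Profit = (P* - MC)*Q* - FC
= (97 - 45)*52 - 46
= 52*52 - 46
= 2704 - 46 = 2658

2658


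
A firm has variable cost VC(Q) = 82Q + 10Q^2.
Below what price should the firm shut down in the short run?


AVC(Q) = VC(Q)/Q = 82 + 10Q
AVC is increasing in Q, so minimum AVC is at Q -> 0+.
Min AVC = 82
The firm should shut down if P < 82.

82


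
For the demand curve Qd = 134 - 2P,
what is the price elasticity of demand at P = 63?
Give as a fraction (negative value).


dQ/dP = -2
At P = 63: Q = 134 - 2*63 = 8
E = (dQ/dP)(P/Q) = (-2)(63/8) = -63/4

-63/4


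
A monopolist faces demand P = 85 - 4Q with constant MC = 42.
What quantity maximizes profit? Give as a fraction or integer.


TR = P*Q = (85 - 4Q)Q = 85Q - 4Q^2
MR = dTR/dQ = 85 - 8Q
Set MR = MC:
85 - 8Q = 42
43 = 8Q
Q* = 43/8 = 43/8

43/8


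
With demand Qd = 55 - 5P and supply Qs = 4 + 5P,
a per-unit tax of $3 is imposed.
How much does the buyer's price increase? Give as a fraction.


With a per-unit tax, the buyer's price increase depends on relative slopes.
Supply slope: d = 5, Demand slope: b = 5
Buyer's price increase = d * tax / (b + d)
= 5 * 3 / (5 + 5)
= 15 / 10 = 3/2

3/2


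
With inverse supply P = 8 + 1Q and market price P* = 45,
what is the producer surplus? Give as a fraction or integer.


Minimum supply price (at Q=0): P_min = 8
Quantity supplied at P* = 45:
Q* = (45 - 8)/1 = 37
PS = (1/2) * Q* * (P* - P_min)
PS = (1/2) * 37 * (45 - 8)
PS = (1/2) * 37 * 37 = 1369/2

1369/2
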